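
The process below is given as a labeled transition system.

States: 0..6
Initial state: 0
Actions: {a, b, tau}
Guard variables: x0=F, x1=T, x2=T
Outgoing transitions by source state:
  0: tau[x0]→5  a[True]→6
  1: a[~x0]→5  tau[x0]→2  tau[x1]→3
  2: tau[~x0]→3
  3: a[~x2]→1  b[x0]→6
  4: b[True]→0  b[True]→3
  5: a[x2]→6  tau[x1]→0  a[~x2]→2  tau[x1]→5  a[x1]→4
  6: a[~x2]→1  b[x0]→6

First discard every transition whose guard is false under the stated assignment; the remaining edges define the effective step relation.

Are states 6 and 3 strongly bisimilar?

Compute ~ classes (split until stable):
  P[0] = {{0,1,2,3,4,5,6}}
  P[1] = {{0},{1,5},{2},{3,6},{4}}
  P[2] = {{0},{1},{2},{3,6},{4},{5}}
Fixed point at round 3; 6 class(es).
class of 6: {3,6}; class of 3: {3,6}

Answer: BISIMILAR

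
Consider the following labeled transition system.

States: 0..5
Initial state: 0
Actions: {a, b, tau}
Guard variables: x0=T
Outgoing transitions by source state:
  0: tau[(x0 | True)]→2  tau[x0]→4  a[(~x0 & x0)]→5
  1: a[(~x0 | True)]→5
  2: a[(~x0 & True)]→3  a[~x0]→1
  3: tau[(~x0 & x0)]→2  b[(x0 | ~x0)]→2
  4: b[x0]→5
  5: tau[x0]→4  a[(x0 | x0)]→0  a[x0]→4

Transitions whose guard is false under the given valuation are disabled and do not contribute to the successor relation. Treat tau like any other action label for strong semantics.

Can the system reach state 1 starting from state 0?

Answer: UNREACHABLE

Analysis:
Guard filter leaves 8 enabled edge(s).
depth 0: {0}
depth 1: {2,4}  cumulative {0,2,4}
depth 2: {5}  cumulative {0,2,4,5}
R = {0,2,4,5}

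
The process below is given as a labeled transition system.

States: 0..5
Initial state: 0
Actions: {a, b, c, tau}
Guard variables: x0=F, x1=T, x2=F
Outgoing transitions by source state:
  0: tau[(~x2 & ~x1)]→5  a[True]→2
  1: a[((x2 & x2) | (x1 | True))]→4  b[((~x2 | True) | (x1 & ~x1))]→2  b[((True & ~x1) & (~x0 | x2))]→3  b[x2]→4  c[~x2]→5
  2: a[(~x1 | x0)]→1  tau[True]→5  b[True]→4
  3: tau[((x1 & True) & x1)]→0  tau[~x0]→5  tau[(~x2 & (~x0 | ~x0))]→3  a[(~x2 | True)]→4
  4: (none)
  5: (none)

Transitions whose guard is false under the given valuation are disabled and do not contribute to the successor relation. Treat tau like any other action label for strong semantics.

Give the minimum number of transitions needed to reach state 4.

Answer: 2

Analysis:
Layered search for 4:
  depth 0: {0}
  depth 1: {2}
  depth 2: {4,5}
first hit 4 at d=2 via a·b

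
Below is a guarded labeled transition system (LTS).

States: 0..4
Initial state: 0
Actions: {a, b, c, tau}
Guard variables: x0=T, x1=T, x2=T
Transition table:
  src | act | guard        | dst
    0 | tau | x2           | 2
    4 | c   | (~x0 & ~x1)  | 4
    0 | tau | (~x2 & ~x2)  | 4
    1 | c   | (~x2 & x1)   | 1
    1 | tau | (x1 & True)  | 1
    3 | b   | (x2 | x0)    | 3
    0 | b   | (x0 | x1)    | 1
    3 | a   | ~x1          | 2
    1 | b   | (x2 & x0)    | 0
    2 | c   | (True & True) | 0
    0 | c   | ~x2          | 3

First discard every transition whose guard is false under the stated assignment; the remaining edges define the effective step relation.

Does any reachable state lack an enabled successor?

Answer: DEADLOCK-FREE

Analysis:
Reach set: {0,1,2}
  0: b→1  tau→2  [2 out]
  1: b→0  tau→1  [2 out]
  2: c→0  [1 out]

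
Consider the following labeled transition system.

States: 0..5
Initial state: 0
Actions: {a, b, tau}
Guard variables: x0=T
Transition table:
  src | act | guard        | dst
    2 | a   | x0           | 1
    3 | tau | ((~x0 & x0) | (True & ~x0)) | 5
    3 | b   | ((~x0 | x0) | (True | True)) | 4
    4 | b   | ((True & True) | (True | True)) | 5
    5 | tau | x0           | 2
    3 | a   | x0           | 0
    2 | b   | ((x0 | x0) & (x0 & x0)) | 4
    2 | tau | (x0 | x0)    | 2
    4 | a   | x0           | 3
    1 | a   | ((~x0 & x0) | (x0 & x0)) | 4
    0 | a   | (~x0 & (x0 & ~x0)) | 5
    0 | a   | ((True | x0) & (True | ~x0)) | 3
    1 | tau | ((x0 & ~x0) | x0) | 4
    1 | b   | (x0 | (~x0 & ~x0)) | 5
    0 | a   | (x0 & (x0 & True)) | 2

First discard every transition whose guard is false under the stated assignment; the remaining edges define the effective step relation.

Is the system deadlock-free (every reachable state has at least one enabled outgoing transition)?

Answer: DEADLOCK-FREE

Trace:
Reach set: {0,1,2,3,4,5}
  0: a→2  a→3  [2 exit(s)]
  1: a→4  b→5  tau→4  [3 exit(s)]
  2: a→1  b→4  tau→2  [3 exit(s)]
  3: a→0  b→4  [2 exit(s)]
  4: a→3  b→5  [2 exit(s)]
  5: tau→2  [1 exit(s)]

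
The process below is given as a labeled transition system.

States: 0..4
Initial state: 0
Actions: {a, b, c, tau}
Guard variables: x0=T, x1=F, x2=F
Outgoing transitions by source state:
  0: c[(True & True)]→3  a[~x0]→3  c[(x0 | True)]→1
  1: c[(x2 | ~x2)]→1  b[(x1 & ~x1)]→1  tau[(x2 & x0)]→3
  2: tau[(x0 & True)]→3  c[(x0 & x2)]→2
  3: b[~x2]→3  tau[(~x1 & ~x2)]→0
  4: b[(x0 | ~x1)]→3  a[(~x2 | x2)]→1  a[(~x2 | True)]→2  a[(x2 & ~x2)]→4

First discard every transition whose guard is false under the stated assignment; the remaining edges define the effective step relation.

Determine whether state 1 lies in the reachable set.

After dropping false guards: 9 live edges.
Layer 0: {0}
Layer 1: {1,3}  now seen {0,1,3}
Reachable = {0,1,3}
Path to 1: c

Answer: REACHABLE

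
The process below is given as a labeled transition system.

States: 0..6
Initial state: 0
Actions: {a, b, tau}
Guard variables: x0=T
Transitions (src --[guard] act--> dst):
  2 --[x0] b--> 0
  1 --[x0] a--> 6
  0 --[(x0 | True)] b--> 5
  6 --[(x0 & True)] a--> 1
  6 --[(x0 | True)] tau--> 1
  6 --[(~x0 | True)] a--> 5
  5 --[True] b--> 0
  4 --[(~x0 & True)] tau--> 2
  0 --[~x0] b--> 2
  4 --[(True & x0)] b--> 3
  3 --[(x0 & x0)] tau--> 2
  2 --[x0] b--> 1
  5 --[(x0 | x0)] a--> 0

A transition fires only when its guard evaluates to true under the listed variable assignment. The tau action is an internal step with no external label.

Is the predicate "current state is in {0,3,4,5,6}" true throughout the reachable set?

Safe = {0,3,4,5,6}
Reachable = {0,5}
  0: ok
  5: ok

Answer: INVARIANT HOLDS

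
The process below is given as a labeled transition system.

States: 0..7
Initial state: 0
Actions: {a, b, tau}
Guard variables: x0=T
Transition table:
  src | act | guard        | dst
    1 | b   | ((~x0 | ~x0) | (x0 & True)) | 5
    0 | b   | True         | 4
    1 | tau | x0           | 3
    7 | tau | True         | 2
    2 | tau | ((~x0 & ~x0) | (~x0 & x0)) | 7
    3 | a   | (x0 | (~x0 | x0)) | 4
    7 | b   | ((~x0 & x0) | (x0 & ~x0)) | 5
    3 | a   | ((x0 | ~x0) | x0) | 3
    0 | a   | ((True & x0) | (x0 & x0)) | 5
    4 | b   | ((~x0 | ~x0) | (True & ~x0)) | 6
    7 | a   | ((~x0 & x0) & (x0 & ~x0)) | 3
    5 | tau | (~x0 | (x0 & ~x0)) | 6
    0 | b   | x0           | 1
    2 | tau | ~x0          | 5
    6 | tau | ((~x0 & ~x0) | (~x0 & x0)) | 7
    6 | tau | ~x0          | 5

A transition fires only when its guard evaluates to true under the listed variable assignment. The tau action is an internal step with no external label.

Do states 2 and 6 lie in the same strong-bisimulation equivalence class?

Answer: BISIMILAR

Analysis:
Compute ~ classes (split until stable):
  π0 = {{0,1,2,3,4,5,6,7}}
  π1 = {{0},{1},{2,4,5,6},{3},{7}}
stable after 2 split(s): 5 block(s)
class of 2: {2,4,5,6}; class of 6: {2,4,5,6}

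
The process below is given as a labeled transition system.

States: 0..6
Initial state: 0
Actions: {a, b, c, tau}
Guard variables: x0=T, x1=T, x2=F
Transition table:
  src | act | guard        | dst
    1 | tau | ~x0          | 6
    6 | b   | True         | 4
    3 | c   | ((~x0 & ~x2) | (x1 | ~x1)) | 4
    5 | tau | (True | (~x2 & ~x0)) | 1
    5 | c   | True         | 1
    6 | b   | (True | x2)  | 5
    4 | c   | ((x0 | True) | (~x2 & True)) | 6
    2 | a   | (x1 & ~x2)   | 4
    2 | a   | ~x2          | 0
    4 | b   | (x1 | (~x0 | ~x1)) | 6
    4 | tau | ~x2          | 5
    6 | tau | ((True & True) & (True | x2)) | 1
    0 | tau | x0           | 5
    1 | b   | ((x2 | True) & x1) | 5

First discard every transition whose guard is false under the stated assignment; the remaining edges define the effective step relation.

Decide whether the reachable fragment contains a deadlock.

Answer: DEADLOCK-FREE

Working:
R = {0,1,5}
  0: tau→5  [deg 1]
  1: b→5  [deg 1]
  5: c→1  tau→1  [deg 2]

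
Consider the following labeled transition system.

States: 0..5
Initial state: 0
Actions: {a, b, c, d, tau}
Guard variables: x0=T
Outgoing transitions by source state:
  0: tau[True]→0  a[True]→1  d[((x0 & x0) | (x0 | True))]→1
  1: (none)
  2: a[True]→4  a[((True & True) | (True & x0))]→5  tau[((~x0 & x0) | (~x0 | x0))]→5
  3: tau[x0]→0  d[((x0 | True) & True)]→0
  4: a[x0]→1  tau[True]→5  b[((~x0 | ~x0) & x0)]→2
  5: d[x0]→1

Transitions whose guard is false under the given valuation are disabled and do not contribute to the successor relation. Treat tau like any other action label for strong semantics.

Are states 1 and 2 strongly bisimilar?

Compute ~ classes (split until stable):
  P[0] = {{0,1,2,3,4,5}}
  P[1] = {{0},{1},{2,4},{3},{5}}
  P[2] = {{0},{1},{2},{3},{4},{5}}
6 equivalence class(es) (converged in 3)
class of 1: {1}; class of 2: {2}

Answer: NOT BISIMILAR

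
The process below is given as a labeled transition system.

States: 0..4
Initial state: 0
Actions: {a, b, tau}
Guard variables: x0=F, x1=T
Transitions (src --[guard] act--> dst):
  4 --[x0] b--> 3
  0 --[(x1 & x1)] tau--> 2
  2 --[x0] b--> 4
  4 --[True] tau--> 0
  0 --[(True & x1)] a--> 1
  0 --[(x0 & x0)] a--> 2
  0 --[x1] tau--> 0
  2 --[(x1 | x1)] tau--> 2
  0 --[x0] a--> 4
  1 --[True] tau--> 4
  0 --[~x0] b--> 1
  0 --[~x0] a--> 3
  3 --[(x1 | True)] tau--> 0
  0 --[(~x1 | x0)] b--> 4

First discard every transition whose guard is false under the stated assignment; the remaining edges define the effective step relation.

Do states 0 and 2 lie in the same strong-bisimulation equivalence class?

Bisimulation quotient by refinement:
  π0 = {{0,1,2,3,4}}
  π1 = {{0},{1,2,3,4}}
  π2 = {{0},{1,2},{3,4}}
  π3 = {{0},{1},{2},{3,4}}
Fixed point at round 4; 4 class(es).
class of 0: {0}; class of 2: {2}

Answer: NOT BISIMILAR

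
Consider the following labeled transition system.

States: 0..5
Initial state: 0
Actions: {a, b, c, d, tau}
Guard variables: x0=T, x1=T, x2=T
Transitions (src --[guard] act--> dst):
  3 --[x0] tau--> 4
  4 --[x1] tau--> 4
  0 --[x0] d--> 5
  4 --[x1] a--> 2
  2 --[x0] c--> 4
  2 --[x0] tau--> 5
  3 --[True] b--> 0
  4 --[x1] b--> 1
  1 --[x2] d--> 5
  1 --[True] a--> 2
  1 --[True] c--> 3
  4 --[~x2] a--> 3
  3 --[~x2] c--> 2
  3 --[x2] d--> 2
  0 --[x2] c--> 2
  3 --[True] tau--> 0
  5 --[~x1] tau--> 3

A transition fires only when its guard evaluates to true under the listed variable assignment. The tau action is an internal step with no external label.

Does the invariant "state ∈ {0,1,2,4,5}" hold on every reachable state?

Answer: INVARIANT VIOLATED at state 3

Analysis:
Safe = {0,1,2,4,5}
Reach set: {0,1,2,3,4,5}
  0: ok
  1: ok
  2: ok
  3: VIOLATES
  4: ok
  5: ok
witness against invariant: c·c·b·c → 3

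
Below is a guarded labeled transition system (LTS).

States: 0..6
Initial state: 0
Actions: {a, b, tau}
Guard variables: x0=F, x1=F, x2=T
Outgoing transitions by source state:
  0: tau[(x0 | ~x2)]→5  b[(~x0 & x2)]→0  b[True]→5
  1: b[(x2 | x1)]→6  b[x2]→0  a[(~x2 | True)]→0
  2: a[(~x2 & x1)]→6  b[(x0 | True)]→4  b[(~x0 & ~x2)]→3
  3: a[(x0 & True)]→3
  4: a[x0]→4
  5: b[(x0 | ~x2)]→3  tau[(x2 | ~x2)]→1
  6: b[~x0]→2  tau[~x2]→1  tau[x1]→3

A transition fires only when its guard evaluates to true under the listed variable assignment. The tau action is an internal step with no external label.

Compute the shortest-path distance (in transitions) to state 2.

Layered search for 2:
  depth 0: {0}
  depth 1: {5}
  depth 2: {1}
  depth 3: {6}
  depth 4: {2}
first hit 2 at d=4 via b·tau·b·b

Answer: 4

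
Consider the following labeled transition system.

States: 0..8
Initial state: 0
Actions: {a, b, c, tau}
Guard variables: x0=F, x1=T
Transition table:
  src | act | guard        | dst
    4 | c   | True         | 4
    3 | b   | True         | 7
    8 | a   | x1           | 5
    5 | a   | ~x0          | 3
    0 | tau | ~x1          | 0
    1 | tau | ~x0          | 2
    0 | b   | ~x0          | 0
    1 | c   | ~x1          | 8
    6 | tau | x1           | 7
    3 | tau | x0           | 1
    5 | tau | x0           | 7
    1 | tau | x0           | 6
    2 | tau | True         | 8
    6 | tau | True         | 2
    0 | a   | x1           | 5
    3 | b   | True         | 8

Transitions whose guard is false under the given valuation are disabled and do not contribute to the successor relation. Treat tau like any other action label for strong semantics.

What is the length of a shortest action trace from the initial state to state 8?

Answer: 3

Trace:
BFS to 8:
  depth 0: {0}
  depth 1: {5}
  depth 2: {3}
  depth 3: {7,8}
first hit 8 at d=3 via a·a·b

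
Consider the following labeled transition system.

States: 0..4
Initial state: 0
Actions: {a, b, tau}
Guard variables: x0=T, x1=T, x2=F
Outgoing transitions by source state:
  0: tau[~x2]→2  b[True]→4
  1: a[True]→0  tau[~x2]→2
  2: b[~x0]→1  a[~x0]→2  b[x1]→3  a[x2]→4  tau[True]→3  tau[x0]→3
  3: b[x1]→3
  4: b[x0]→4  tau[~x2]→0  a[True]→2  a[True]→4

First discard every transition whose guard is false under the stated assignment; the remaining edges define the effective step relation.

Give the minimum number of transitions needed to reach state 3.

Answer: 2

Analysis:
BFS to 3:
  Layer 0: {0}
  Layer 1: {2,4}
  Layer 2: {3}
depth(3)=2, e.g. tau·b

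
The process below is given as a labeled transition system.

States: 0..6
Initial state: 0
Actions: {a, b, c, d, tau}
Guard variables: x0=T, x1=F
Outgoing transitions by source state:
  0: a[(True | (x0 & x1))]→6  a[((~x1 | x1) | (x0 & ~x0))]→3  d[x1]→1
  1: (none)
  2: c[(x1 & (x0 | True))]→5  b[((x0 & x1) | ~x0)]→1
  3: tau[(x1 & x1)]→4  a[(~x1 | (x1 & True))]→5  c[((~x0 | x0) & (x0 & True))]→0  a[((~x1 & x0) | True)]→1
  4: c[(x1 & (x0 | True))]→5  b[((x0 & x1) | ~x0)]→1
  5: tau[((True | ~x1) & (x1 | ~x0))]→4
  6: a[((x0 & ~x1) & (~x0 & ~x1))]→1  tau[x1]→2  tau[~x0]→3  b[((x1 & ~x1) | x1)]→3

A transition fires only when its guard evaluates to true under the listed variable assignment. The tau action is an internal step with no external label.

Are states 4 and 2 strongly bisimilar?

Answer: BISIMILAR

Working:
Refine partition for ~:
  π0 = {{0,1,2,3,4,5,6}}
  π1 = {{0},{1,2,4,5,6},{3}}
3 equivalence class(es) (converged in 2)
[4]={1,2,4,5,6}  [2]={1,2,4,5,6}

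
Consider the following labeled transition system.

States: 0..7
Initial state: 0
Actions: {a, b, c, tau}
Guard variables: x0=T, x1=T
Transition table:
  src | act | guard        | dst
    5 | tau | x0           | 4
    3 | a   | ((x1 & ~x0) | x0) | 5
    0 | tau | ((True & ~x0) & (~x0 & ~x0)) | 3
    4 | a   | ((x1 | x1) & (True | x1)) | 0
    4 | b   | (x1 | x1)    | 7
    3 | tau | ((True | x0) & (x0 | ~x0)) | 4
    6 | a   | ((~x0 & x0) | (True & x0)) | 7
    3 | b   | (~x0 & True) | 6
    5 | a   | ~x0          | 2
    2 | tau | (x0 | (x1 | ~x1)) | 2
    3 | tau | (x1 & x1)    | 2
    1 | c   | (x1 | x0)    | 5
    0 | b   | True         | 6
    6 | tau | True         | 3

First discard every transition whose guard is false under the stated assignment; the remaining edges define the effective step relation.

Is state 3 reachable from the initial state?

Guard filter leaves 11 enabled edge(s).
depth 0: {0}
depth 1: {6}  total {0,6}
depth 2: {3,7}  total {0,3,6,7}
depth 3: {2,4,5}  total {0,2,3,4,5,6,7}
R = {0,2,3,4,5,6,7}
Path to 3: b·tau

Answer: REACHABLE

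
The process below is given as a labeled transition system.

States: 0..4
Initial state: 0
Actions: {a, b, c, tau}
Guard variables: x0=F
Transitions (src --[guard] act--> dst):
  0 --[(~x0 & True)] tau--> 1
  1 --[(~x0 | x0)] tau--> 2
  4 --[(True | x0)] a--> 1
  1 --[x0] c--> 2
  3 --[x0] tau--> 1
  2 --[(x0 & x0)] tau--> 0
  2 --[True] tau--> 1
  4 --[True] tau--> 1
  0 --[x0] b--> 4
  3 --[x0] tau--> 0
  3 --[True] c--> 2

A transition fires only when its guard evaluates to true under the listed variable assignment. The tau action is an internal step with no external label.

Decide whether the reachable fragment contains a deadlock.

Answer: DEADLOCK-FREE

Working:
R = {0,1,2}
  0: tau→1  [deg 1]
  1: tau→2  [deg 1]
  2: tau→1  [deg 1]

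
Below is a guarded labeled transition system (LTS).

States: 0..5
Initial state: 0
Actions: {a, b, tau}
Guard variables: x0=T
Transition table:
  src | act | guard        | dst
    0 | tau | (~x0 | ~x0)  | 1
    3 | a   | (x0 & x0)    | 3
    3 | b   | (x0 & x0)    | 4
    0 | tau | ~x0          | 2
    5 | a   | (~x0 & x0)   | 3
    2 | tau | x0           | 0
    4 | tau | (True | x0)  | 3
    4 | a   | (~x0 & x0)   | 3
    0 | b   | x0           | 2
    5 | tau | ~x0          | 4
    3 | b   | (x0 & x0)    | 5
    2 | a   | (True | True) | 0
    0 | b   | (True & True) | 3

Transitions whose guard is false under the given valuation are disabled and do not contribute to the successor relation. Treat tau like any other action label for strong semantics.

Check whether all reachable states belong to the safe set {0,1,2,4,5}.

Answer: INVARIANT VIOLATED at state 3

Trace:
Safe = {0,1,2,4,5}
R = {0,2,3,4,5}
  0: safe
  2: safe
  3: outside
  4: safe
  5: safe
witness against invariant: b → 3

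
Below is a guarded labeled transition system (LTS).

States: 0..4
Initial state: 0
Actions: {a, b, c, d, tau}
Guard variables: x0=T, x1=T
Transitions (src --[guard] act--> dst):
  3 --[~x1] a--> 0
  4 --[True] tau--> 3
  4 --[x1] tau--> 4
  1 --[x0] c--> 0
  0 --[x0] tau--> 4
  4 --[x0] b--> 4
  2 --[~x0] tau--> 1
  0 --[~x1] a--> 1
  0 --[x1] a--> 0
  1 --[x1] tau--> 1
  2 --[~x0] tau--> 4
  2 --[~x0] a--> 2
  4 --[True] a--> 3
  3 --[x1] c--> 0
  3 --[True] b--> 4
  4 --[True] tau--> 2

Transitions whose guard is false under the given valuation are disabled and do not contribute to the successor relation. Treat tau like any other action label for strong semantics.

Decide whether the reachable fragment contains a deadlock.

Reach set: {0,2,3,4}
  0: a→0  tau→4  [2 exit(s)]
  2: ∅  [STUCK]
  3: b→4  c→0  [2 exit(s)]
  4: a→3  b→4  tau→2  tau→3  tau→4  [5 exit(s)]
trace reaching 2: tau·tau

Answer: DEADLOCK at state 2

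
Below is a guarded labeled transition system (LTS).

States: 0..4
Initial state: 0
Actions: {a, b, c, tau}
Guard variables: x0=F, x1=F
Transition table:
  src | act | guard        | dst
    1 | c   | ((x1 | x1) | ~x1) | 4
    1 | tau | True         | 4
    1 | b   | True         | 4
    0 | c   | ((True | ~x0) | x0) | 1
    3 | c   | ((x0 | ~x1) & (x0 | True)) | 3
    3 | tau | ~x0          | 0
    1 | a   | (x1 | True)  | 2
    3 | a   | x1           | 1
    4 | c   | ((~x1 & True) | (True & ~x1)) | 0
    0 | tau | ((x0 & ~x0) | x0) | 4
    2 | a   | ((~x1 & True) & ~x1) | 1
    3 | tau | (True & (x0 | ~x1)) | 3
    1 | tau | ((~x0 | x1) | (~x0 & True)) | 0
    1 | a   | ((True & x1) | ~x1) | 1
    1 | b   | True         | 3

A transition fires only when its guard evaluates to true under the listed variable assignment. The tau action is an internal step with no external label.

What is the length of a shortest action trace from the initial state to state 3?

Answer: 2

Analysis:
BFS to 3:
  depth 0: {0}
  depth 1: {1}
  depth 2: {2,3,4}
first hit 3 at d=2 via c·b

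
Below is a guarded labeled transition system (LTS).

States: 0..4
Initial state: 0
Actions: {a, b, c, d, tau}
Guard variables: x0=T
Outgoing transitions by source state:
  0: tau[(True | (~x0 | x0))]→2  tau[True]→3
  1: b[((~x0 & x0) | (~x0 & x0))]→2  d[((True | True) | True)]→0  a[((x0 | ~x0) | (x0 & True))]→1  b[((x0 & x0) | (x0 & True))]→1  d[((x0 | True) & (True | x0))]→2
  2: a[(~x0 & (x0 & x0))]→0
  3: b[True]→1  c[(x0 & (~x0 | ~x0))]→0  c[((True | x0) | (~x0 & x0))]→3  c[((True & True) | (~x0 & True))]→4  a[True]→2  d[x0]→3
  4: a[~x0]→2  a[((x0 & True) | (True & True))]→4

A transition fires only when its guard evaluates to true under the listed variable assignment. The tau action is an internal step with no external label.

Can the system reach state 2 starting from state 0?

12 transition(s) survive guard evaluation.
depth 0: {0}
depth 1: {2,3}  total {0,2,3}
depth 2: {1,4}  total {0,1,2,3,4}
Reach set: {0,1,2,3,4}
Path to 2: tau

Answer: REACHABLE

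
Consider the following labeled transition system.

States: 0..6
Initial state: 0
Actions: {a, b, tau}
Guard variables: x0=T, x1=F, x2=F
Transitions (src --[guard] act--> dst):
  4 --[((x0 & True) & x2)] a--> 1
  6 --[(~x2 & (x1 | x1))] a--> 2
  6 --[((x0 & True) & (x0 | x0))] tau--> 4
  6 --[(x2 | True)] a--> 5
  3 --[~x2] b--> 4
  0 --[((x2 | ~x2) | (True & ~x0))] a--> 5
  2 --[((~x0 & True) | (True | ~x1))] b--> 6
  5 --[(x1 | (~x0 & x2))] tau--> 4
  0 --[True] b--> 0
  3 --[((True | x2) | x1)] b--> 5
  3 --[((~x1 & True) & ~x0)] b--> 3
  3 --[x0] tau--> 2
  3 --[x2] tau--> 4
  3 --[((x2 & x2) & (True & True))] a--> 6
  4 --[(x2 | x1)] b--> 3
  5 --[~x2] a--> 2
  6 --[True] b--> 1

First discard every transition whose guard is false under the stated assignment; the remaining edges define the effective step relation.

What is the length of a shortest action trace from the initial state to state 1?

Answer: 4

Working:
Breadth-first toward 1:
  L0 = {0}
  L1 = {5}
  L2 = {2}
  L3 = {6}
  L4 = {1,4}
1 enters at depth 4; path a·a·b·b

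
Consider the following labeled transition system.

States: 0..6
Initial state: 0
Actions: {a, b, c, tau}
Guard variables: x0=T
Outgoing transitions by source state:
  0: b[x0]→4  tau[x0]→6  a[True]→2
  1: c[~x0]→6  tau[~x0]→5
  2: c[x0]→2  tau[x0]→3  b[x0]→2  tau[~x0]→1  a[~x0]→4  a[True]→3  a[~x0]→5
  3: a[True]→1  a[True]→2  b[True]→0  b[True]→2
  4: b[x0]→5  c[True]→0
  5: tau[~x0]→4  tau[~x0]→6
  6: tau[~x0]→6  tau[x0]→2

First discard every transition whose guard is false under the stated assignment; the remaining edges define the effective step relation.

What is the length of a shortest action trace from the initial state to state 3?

Answer: 2

Working:
Layered search for 3:
  L0 = {0}
  L1 = {2,4,6}
  L2 = {3,5}
first hit 3 at d=2 via a·a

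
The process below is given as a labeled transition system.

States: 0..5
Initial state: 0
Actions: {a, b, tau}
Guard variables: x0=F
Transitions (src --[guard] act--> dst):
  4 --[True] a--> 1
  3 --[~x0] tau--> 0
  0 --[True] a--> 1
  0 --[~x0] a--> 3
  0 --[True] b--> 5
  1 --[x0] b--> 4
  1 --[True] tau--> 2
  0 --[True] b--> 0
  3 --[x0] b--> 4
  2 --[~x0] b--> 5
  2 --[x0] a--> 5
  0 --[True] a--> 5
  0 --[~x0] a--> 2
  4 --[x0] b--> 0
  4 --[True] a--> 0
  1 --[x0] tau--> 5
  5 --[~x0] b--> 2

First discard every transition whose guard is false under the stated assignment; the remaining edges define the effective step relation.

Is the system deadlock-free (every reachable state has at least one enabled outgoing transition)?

Answer: DEADLOCK-FREE

Trace:
Reachable = {0,1,2,3,5}
  0: a→1  a→2  a→3  a→5  b→0  b→5  [6 out]
  1: tau→2  [1 out]
  2: b→5  [1 out]
  3: tau→0  [1 out]
  5: b→2  [1 out]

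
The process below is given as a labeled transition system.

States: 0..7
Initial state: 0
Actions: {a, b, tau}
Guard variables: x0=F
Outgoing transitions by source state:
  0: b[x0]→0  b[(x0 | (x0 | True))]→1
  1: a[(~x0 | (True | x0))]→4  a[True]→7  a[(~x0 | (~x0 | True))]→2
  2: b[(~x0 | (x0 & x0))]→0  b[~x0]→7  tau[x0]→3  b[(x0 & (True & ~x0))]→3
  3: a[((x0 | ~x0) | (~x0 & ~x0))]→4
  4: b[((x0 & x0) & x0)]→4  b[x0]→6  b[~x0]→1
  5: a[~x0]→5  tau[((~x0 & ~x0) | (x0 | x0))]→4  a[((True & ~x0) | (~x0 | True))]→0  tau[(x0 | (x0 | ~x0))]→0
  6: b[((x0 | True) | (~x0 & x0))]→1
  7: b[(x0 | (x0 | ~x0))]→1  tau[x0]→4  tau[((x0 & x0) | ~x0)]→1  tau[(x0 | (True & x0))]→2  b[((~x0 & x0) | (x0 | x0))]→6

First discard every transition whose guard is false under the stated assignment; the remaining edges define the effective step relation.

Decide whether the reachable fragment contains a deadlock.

Answer: DEADLOCK-FREE

Trace:
Reachable = {0,1,2,4,7}
  0: b→1  [deg 1]
  1: a→2  a→4  a→7  [deg 3]
  2: b→0  b→7  [deg 2]
  4: b→1  [deg 1]
  7: b→1  tau→1  [deg 2]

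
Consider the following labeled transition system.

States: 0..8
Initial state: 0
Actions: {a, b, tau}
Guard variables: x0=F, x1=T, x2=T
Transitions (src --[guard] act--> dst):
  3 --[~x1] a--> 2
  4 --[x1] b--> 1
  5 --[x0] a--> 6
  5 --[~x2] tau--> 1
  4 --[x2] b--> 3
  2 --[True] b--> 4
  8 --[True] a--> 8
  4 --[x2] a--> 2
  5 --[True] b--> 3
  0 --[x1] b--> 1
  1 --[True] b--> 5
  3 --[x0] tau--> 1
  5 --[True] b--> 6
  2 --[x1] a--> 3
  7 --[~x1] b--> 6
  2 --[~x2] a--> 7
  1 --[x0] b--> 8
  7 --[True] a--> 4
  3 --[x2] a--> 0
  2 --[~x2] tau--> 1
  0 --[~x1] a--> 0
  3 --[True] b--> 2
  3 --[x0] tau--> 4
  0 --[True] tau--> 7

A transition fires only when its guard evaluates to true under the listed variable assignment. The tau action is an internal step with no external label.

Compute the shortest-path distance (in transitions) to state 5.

Answer: 2

Analysis:
BFS to 5:
  L0 = {0}
  L1 = {1,7}
  L2 = {4,5}
5 enters at depth 2; path b·b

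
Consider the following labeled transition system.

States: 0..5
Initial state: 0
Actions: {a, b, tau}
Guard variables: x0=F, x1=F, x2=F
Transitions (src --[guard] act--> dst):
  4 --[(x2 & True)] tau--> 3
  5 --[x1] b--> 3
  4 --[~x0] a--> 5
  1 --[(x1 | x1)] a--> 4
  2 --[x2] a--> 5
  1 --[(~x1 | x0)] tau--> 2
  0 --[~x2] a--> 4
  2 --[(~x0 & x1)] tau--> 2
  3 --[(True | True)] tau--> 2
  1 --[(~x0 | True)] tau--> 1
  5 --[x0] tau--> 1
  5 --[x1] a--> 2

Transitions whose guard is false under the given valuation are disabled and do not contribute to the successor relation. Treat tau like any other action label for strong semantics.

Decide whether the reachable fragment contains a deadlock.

Answer: DEADLOCK at state 5

Working:
Reachable = {0,4,5}
  0: a→4  [1 out]
  4: a→5  [1 out]
  5: ∅  [deadlock]
witness 5: a·a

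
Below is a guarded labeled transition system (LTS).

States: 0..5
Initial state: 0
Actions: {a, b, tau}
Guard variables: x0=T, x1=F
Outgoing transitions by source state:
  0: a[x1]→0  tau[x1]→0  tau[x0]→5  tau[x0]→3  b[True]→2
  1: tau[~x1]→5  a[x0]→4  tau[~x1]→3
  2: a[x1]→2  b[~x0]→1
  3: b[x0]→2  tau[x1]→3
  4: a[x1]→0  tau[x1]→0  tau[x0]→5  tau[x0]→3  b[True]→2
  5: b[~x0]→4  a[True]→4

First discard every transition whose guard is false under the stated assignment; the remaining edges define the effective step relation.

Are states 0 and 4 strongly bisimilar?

Refine partition for ~:
  P[0] = {{0,1,2,3,4,5}}
  P[1] = {{0,4},{1},{2},{3},{5}}
Fixed point at round 2; 5 class(es).
0∈{0,4}, 4∈{0,4}

Answer: BISIMILAR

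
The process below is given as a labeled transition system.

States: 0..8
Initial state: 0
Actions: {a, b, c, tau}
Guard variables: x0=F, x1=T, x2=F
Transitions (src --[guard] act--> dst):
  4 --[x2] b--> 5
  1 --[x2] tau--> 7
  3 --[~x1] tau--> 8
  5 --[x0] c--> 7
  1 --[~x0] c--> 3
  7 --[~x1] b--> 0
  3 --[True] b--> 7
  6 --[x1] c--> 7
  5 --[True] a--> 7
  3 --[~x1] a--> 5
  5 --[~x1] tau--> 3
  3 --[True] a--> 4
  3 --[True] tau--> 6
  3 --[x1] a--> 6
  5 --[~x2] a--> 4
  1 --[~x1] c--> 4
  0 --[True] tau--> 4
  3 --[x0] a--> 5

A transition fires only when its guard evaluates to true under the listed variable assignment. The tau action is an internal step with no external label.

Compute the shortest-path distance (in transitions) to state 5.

Answer: UNREACHABLE

Trace:
Breadth-first toward 5:
  L0 = {0}
  L1 = {4}
5 never appears.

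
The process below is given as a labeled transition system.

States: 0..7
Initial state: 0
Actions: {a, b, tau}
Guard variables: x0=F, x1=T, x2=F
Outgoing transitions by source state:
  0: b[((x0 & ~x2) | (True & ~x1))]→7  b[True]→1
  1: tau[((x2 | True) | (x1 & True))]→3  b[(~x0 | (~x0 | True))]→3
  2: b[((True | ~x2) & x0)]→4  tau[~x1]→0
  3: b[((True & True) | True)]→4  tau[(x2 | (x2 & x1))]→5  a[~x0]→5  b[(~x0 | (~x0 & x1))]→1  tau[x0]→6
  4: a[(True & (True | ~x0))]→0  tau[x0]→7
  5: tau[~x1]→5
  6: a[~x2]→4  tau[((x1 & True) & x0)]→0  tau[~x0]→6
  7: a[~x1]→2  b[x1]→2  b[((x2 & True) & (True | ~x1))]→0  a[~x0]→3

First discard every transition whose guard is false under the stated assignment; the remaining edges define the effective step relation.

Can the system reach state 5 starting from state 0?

After dropping false guards: 11 live edges.
L0 = {0}
L1 = {1}  cumulative {0,1}
L2 = {3}  cumulative {0,1,3}
L3 = {4,5}  cumulative {0,1,3,4,5}
Reachable = {0,1,3,4,5}
trace reaching 5: b·tau·a

Answer: REACHABLE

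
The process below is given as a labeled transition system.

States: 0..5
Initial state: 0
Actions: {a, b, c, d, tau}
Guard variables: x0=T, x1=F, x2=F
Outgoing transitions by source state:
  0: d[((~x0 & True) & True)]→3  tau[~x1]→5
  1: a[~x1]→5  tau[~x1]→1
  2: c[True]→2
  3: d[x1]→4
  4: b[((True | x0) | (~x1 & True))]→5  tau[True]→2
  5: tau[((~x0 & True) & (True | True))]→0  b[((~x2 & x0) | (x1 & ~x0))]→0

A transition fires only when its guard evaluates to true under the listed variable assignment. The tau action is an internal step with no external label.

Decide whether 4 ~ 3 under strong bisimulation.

Answer: NOT BISIMILAR

Working:
Refine partition for ~:
  round 0: {{0,1,2,3,4,5}}
  round 1: {{0},{1},{2},{3},{4},{5}}
stable after 2 split(s): 6 block(s)
[4]={4}  [3]={3}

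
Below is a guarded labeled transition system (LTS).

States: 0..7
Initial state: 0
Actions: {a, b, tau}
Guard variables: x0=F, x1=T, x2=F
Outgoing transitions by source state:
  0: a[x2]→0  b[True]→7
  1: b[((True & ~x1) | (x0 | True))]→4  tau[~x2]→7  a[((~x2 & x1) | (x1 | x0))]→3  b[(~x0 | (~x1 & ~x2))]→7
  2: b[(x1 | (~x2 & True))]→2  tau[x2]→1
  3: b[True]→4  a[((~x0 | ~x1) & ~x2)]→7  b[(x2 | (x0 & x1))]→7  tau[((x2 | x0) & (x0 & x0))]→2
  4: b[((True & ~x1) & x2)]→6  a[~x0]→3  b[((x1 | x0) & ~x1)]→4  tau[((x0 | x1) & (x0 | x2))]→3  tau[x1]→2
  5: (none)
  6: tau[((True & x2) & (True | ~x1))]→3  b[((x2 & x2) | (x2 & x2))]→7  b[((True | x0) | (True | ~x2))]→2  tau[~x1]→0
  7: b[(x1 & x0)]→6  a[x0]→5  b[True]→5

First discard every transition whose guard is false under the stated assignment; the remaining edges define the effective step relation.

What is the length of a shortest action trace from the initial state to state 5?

Answer: 2

Working:
Breadth-first toward 5:
  L0 = {0}
  L1 = {7}
  L2 = {5}
5 enters at depth 2; path b·b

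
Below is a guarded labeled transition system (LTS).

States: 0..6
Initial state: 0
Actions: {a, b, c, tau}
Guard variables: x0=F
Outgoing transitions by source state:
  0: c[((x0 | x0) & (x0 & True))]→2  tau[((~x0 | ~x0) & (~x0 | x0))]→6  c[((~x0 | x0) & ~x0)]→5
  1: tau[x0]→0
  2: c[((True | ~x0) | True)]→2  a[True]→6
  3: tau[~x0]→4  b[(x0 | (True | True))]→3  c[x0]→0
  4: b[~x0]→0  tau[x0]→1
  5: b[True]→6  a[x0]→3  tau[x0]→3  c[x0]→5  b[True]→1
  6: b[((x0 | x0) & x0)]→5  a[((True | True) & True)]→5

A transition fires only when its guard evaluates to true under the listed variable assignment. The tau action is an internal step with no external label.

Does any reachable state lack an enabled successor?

Reachable = {0,1,5,6}
  0: c→5  tau→6  [2 exit(s)]
  1: ∅  [deadlock]
  5: b→1  b→6  [2 exit(s)]
  6: a→5  [1 exit(s)]
trace reaching 1: c·b

Answer: DEADLOCK at state 1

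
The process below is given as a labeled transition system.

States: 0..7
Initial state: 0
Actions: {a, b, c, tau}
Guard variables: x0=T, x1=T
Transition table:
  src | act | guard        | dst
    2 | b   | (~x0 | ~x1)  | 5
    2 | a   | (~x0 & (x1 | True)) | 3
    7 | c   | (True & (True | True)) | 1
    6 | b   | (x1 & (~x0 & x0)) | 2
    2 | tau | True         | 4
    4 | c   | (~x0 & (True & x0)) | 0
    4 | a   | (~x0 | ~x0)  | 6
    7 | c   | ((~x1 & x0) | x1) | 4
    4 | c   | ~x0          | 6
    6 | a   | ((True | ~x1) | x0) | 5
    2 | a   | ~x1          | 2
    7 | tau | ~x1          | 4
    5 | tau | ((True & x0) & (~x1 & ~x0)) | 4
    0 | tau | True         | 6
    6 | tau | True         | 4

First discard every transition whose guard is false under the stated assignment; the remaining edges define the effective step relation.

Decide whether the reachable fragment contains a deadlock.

R = {0,4,5,6}
  0: tau→6  [1 exit(s)]
  4: ∅  [STUCK]
  5: ∅  [STUCK]
  6: a→5  tau→4  [2 exit(s)]
witness 4: tau·tau

Answer: DEADLOCK at state 4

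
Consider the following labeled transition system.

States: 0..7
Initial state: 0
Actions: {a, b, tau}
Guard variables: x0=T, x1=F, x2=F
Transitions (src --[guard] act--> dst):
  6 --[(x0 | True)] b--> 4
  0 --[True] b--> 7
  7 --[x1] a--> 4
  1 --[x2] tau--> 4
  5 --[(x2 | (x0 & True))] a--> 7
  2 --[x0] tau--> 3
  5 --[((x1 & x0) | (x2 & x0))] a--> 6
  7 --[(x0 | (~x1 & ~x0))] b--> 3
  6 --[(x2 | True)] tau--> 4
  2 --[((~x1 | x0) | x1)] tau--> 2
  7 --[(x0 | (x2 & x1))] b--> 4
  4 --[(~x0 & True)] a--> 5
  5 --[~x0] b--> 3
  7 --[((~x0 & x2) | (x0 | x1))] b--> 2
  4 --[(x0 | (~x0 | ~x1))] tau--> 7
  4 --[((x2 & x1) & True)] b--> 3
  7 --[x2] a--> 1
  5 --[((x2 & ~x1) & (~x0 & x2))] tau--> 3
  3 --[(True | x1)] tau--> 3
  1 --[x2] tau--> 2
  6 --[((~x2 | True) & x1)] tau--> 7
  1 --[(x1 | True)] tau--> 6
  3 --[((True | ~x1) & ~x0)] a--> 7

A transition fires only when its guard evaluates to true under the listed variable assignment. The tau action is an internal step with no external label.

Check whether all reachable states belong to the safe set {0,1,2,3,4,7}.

Answer: INVARIANT HOLDS

Working:
Safe = {0,1,2,3,4,7}
Reach set: {0,2,3,4,7}
  0: safe
  2: safe
  3: safe
  4: safe
  7: safe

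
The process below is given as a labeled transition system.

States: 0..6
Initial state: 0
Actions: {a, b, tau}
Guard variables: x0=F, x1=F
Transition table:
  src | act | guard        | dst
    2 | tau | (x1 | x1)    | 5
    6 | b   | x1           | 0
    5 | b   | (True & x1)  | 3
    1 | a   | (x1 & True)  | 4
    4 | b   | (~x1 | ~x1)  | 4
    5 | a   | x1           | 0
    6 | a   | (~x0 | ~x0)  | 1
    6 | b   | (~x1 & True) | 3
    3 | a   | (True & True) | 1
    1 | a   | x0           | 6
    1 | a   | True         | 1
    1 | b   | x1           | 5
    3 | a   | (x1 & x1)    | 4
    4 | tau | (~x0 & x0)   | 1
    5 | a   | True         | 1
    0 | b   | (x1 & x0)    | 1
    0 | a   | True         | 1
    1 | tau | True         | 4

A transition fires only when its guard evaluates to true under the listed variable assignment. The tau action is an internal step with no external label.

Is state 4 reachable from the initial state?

8 transition(s) survive guard evaluation.
depth 0: {0}
depth 1: {1}  now seen {0,1}
depth 2: {4}  now seen {0,1,4}
Reachable = {0,1,4}
witness 4: a·tau

Answer: REACHABLE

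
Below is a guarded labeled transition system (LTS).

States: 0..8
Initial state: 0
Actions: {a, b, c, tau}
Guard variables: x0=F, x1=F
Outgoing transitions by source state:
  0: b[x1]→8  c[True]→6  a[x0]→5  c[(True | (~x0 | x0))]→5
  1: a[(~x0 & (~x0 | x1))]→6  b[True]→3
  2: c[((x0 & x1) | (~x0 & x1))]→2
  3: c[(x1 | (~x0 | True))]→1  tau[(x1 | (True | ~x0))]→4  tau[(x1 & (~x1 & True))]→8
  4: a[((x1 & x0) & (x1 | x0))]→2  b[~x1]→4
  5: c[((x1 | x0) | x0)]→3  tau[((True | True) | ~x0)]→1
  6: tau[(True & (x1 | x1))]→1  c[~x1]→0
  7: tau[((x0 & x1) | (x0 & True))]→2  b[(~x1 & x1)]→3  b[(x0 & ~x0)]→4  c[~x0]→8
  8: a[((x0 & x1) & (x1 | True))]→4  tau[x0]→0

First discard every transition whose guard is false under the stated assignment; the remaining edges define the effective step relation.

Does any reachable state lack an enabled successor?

Answer: DEADLOCK-FREE

Analysis:
R = {0,1,3,4,5,6}
  0: c→5  c→6  [2 out]
  1: a→6  b→3  [2 out]
  3: c→1  tau→4  [2 out]
  4: b→4  [1 out]
  5: tau→1  [1 out]
  6: c→0  [1 out]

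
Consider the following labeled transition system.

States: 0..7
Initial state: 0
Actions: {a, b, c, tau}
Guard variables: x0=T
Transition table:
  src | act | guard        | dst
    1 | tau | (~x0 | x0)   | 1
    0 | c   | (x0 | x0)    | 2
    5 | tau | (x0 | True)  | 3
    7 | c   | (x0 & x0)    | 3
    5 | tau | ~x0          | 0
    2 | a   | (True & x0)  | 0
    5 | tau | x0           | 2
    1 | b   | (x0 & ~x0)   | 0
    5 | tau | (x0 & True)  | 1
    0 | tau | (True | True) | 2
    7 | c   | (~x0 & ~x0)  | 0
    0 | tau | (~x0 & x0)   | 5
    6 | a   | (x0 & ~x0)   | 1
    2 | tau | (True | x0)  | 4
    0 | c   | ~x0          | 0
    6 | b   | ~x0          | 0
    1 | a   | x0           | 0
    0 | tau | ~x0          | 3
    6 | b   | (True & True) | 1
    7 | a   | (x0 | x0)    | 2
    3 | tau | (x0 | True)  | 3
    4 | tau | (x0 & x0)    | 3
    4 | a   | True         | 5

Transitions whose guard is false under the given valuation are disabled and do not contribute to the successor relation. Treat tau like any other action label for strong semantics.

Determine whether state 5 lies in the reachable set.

15 transition(s) survive guard evaluation.
Layer 0: {0}
Layer 1: {2}  total {0,2}
Layer 2: {4}  total {0,2,4}
Layer 3: {3,5}  total {0,2,3,4,5}
Layer 4: {1}  total {0,1,2,3,4,5}
Reach set: {0,1,2,3,4,5}
Path to 5: c·tau·a

Answer: REACHABLE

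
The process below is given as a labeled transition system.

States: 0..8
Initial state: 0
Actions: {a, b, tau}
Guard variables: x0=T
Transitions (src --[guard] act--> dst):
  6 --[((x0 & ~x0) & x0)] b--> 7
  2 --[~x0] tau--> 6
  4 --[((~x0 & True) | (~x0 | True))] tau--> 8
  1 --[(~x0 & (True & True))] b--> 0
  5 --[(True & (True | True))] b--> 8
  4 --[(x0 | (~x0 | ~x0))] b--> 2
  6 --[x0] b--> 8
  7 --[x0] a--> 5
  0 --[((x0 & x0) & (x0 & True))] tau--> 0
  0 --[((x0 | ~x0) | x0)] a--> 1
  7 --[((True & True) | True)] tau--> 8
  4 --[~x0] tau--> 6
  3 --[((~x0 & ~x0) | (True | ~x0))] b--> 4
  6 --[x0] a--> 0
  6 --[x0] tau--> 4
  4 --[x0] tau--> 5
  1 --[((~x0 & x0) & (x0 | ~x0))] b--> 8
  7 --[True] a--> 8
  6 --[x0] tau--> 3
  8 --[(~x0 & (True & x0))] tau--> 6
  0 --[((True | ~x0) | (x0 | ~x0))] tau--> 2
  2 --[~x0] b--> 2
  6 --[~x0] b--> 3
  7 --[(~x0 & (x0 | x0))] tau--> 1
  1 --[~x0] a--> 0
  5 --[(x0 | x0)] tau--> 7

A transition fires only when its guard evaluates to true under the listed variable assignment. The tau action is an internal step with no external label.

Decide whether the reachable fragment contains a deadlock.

Reachable = {0,1,2}
  0: a→1  tau→0  tau→2  [deg 3]
  1: ∅  [no exit]
  2: ∅  [no exit]
Path to 1: a

Answer: DEADLOCK at state 1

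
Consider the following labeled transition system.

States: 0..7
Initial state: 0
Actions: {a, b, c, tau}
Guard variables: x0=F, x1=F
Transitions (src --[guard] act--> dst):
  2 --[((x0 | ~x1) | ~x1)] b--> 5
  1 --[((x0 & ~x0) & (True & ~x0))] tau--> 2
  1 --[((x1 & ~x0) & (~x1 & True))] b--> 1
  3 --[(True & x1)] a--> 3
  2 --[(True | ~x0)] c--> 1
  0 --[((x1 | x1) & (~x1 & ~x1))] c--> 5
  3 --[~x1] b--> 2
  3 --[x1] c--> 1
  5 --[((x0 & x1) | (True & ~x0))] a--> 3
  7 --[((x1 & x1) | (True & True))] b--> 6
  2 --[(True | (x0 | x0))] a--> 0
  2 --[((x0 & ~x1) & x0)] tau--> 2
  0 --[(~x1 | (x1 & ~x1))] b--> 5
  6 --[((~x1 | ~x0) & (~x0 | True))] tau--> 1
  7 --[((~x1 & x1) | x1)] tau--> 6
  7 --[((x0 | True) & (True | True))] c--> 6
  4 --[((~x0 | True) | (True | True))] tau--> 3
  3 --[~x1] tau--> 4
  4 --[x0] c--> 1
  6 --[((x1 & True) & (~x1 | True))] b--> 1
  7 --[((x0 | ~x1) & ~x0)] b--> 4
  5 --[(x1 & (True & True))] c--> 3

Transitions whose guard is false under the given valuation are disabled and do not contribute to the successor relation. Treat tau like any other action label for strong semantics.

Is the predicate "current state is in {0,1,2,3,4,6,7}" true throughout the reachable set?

Inv-set: {0,1,2,3,4,6,7}
R = {0,1,2,3,4,5}
  0: ok
  1: ok
  2: ok
  3: ok
  4: ok
  5: VIOLATES
witness against invariant: b → 5

Answer: INVARIANT VIOLATED at state 5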